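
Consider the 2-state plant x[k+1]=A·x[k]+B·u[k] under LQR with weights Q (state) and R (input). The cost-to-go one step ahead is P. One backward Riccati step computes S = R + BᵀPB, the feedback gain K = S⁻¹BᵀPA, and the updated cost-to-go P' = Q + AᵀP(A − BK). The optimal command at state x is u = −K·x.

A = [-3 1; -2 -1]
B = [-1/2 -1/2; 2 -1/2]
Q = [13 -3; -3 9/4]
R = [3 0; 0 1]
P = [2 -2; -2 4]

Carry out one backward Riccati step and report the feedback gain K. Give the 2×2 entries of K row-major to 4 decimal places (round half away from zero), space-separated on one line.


BᵀP = [-5.0000 9.0000; 0.0000 -1.0000]
S = R + BᵀPB = [3 0; 0 1] + [20.5000 -2.0000; -2.0000 0.5000] = [23.5000 -2.0000; -2.0000 1.5000]
BᵀPA = [-3.0000 -14.0000; 2.0000 1.0000]
K = S⁻¹·BᵀPA = [-0.0160 -0.6080; 1.3120 -0.1440]
A−BK = [-2.3520 0.6240; -1.3120 0.1440]
AᵀP(A−BK) = [7.3280 -1.5360; -1.5360 1.6320]
P' = Q + AᵀP(A−BK) = [20.3280 -4.5360; -4.5360 3.8820]
tr(P') = 24.2100

-0.0160 -0.6080 1.3120 -0.1440


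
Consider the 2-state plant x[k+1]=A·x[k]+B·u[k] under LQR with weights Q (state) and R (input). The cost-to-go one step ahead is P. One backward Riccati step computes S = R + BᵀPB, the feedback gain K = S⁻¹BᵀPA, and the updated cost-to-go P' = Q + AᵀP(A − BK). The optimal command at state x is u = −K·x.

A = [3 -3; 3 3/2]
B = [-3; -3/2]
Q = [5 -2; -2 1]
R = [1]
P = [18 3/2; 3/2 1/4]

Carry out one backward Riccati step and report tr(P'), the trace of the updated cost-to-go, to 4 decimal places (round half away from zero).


9.2086

BᵀP = [-56.2500 -4.8750]
S = R + BᵀPB = [1] + [176.0625] = [177.0625]
BᵀPA = [-183.3750 161.4375]
K = S⁻¹·BᵀPA = [-1.0357 0.9118]
A−BK = [-0.1070 -0.2647; 1.4465 2.8676]
AᵀP(A−BK) = [1.3375 -0.4321; -0.4321 1.8712]
P' = Q + AᵀP(A−BK) = [6.3375 -2.4321; -2.4321 2.8712]
tr(P') = 9.2086


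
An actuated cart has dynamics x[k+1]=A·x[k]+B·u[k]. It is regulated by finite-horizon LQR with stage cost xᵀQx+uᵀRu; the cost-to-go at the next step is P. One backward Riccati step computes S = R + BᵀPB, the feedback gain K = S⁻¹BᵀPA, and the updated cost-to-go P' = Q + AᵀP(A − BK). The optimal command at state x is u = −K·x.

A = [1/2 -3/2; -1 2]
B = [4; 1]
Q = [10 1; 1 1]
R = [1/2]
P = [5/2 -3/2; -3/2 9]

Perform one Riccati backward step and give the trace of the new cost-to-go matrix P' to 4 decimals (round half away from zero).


BᵀP = [8.5000 3.0000]
S = R + BᵀPB = [1/2] + [37.0000] = [37.5000]
BᵀPA = [1.2500 -6.7500]
K = S⁻¹·BᵀPA = [0.0333 -0.1800]
A−BK = [0.3667 -0.7800; -1.0333 2.1800]
AᵀP(A−BK) = [11.0833 -23.4000; -23.4000 49.4100]
P' = Q + AᵀP(A−BK) = [21.0833 -22.4000; -22.4000 50.4100]
tr(P') = 71.4933

71.4933


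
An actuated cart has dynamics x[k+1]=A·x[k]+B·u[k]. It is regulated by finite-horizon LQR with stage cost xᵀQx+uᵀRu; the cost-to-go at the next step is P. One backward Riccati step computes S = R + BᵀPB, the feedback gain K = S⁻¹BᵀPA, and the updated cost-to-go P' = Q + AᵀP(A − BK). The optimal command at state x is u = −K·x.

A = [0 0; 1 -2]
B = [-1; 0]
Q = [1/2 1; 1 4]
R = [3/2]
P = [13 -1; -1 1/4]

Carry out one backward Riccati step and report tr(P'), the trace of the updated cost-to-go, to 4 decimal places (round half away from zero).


5.4052

BᵀP = [-13.0000 1.0000]
S = R + BᵀPB = [3/2] + [13.0000] = [14.5000]
BᵀPA = [1.0000 -2.0000]
K = S⁻¹·BᵀPA = [0.0690 -0.1379]
A−BK = [0.0690 -0.1379; 1.0000 -2.0000]
AᵀP(A−BK) = [0.1810 -0.3621; -0.3621 0.7241]
P' = Q + AᵀP(A−BK) = [0.6810 0.6379; 0.6379 4.7241]
tr(P') = 5.4052


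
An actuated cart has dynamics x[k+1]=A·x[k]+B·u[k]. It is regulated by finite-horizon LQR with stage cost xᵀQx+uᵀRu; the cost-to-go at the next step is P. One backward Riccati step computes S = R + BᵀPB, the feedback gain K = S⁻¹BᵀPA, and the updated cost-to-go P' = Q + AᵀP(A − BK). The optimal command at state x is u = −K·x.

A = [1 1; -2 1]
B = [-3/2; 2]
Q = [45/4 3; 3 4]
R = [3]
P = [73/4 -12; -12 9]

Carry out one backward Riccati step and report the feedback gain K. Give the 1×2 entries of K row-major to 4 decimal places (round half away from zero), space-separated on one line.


BᵀP = [-51.3750 36.0000]
S = R + BᵀPB = [3] + [149.0625] = [152.0625]
BᵀPA = [-123.3750 -15.3750]
K = S⁻¹·BᵀPA = [-0.8113 -0.1011]
A−BK = [-0.2170 0.8483; -0.3773 1.2022]
AᵀP(A−BK) = [2.1504 -0.2244; -0.2244 1.6954]
P' = Q + AᵀP(A−BK) = [13.4004 2.7756; 2.7756 5.6954]
tr(P') = 19.0959

-0.8113 -0.1011


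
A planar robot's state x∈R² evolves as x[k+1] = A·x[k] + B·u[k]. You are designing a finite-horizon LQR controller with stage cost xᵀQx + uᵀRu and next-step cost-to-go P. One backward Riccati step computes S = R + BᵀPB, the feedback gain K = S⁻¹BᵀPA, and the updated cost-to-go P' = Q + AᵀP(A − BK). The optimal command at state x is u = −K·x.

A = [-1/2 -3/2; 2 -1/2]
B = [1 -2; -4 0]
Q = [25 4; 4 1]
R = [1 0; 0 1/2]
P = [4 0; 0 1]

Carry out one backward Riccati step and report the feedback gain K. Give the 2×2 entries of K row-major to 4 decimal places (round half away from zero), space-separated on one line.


BᵀP = [4.0000 -4.0000; -8.0000 0.0000]
S = R + BᵀPB = [1 0; 0 1/2] + [20.0000 -8.0000; -8.0000 16.0000] = [21.0000 -8.0000; -8.0000 16.5000]
BᵀPA = [-10.0000 -4.0000; 4.0000 12.0000]
K = S⁻¹·BᵀPA = [-0.4708 0.1062; 0.0142 0.7788]
A−BK = [-0.0009 -0.0487; 0.1168 -0.0752]
AᵀP(A−BK) = [0.2354 -0.0531; -0.0531 0.3296]
P' = Q + AᵀP(A−BK) = [25.2354 3.9469; 3.9469 1.3296]
tr(P') = 26.5650

-0.4708 0.1062 0.0142 0.7788


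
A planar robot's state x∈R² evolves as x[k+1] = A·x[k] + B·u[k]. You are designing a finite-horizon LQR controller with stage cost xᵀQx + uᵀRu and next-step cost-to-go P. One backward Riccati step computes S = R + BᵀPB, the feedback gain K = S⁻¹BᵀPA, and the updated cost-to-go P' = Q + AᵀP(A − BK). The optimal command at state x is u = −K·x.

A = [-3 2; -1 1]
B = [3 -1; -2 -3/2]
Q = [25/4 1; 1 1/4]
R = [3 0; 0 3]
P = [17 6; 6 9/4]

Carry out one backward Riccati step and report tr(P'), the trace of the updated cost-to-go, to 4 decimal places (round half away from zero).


13.6961

BᵀP = [39.0000 13.5000; -26.0000 -9.3750]
S = R + BᵀPB = [3 0; 0 3] + [90.0000 -59.2500; -59.2500 40.0625] = [93.0000 -59.2500; -59.2500 43.0625]
BᵀPA = [-130.5000 91.5000; 87.3750 -61.3750]
K = S⁻¹·BᵀPA = [-0.8957 0.6146; 0.7967 -0.5797]
A−BK = [0.4837 -0.4234; -1.5964 1.3596]
AᵀP(A−BK) = [4.7561 -3.4006; -3.4006 2.4401]
P' = Q + AᵀP(A−BK) = [11.0061 -2.4006; -2.4006 2.6901]
tr(P') = 13.6961


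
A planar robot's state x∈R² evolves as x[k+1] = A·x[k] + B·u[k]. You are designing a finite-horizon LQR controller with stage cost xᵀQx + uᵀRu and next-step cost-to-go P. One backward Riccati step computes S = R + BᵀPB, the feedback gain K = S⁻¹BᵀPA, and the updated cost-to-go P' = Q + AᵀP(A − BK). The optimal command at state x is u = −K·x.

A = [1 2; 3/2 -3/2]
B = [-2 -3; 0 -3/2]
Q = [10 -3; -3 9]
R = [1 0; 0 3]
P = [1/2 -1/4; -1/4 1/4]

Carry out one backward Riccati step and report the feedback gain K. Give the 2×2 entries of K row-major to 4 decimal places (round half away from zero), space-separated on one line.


BᵀP = [-1.0000 0.5000; -1.1250 0.3750]
S = R + BᵀPB = [1 0; 0 3] + [2.0000 2.2500; 2.2500 2.8125] = [3.0000 2.2500; 2.2500 5.8125]
BᵀPA = [-0.2500 -2.7500; -0.5625 -2.8125]
K = S⁻¹·BᵀPA = [-0.0152 -0.7803; -0.0909 -0.1818]
A−BK = [0.6970 -0.1061; 1.3636 -1.7727]
AᵀP(A−BK) = [0.2576 -0.2348; -0.2348 1.4053]
P' = Q + AᵀP(A−BK) = [10.2576 -3.2348; -3.2348 10.4053]
tr(P') = 20.6629

-0.0152 -0.7803 -0.0909 -0.1818


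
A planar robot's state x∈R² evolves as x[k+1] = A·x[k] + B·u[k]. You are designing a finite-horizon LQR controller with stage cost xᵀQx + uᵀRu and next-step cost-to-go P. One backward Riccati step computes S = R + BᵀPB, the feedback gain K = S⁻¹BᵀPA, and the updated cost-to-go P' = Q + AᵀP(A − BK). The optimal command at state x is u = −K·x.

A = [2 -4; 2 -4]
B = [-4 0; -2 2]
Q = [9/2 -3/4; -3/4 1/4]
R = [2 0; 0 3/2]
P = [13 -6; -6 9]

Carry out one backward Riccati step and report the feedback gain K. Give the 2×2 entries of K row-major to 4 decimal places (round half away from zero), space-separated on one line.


BᵀP = [-40.0000 6.0000; -12.0000 18.0000]
S = R + BᵀPB = [2 0; 0 3/2] + [148.0000 12.0000; 12.0000 36.0000] = [150.0000 12.0000; 12.0000 37.5000]
BᵀPA = [-68.0000 136.0000; 12.0000 -24.0000]
K = S⁻¹·BᵀPA = [-0.4915 0.9830; 0.4773 -0.9546]
A−BK = [0.0339 -0.0679; 0.0624 -0.1248]
AᵀP(A−BK) = [0.8495 -1.6990; -1.6990 3.3979]
P' = Q + AᵀP(A−BK) = [5.3495 -2.4490; -2.4490 3.6479]
tr(P') = 8.9974

-0.4915 0.9830 0.4773 -0.9546


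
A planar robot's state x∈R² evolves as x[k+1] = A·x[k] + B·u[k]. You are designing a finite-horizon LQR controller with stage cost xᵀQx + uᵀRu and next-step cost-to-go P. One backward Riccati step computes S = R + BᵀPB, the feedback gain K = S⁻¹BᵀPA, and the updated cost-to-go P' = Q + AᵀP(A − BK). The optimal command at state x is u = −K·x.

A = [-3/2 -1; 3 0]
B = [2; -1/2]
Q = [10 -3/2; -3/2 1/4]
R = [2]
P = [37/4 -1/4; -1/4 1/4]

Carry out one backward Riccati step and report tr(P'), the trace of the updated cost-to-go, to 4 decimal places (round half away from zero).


13.5790

BᵀP = [18.6250 -0.6250]
S = R + BᵀPB = [2] + [37.5625] = [39.5625]
BᵀPA = [-29.8125 -18.6250]
K = S⁻¹·BᵀPA = [-0.7536 -0.4708]
A−BK = [0.0071 -0.0585; 2.6232 -0.2354]
AᵀP(A−BK) = [2.8472 0.5900; 0.5900 0.4818]
P' = Q + AᵀP(A−BK) = [12.8472 -0.9100; -0.9100 0.7318]
tr(P') = 13.5790


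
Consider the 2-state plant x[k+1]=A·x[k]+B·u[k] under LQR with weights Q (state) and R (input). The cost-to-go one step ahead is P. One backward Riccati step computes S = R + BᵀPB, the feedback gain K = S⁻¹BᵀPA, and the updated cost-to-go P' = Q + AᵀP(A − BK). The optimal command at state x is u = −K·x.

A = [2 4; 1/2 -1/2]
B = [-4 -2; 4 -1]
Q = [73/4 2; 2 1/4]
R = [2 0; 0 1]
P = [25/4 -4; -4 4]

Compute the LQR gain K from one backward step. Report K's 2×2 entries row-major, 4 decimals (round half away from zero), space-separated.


-0.1077 -0.4455 -0.6869 -0.9802

BᵀP = [-41.0000 32.0000; -8.5000 4.0000]
S = R + BᵀPB = [2 0; 0 1] + [292.0000 50.0000; 50.0000 13.0000] = [294.0000 50.0000; 50.0000 14.0000]
BᵀPA = [-66.0000 -180.0000; -15.0000 -36.0000]
K = S⁻¹·BᵀPA = [-0.1077 -0.4455; -0.6869 -0.9802]
A−BK = [0.1955 0.2574; 0.2438 0.3020]
AᵀP(A−BK) = [0.5903 0.8911; 0.8911 1.5149]
P' = Q + AᵀP(A−BK) = [18.8403 2.8911; 2.8911 1.7649]
tr(P') = 20.6052


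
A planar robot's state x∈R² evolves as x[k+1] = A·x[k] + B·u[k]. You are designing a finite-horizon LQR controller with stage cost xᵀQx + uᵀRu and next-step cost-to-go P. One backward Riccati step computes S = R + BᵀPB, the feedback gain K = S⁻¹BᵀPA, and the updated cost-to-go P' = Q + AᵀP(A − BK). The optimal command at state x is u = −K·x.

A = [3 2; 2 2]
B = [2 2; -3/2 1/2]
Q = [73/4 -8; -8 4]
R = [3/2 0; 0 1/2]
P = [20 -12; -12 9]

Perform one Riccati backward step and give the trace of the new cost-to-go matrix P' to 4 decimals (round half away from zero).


BᵀP = [58.0000 -37.5000; 34.0000 -19.5000]
S = R + BᵀPB = [3/2 0; 0 1/2] + [172.2500 97.2500; 97.2500 58.2500] = [173.7500 97.2500; 97.2500 58.7500]
BᵀPA = [99.0000 41.0000; 63.0000 29.0000]
K = S⁻¹·BᵀPA = [-0.4139 -0.5485; 1.7574 1.4015]
A−BK = [0.3129 0.2939; 0.5005 0.4765]
AᵀP(A−BK) = [2.2552 2.0033; 2.0033 1.8434]
P' = Q + AᵀP(A−BK) = [20.5052 -5.9967; -5.9967 5.8434]
tr(P') = 26.3486

26.3486


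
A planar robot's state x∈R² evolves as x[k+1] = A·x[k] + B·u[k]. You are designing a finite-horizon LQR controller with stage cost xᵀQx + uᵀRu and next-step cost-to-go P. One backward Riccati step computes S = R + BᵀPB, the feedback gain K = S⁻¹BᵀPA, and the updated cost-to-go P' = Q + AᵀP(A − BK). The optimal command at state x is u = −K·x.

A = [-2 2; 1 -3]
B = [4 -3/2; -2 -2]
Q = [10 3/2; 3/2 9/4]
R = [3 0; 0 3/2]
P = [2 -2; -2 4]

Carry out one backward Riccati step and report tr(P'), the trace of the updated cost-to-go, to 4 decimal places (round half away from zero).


BᵀP = [12.0000 -16.0000; 1.0000 -5.0000]
S = R + BᵀPB = [3 0; 0 3/2] + [80.0000 14.0000; 14.0000 8.5000] = [83.0000 14.0000; 14.0000 10.0000]
BᵀPA = [-40.0000 72.0000; -7.0000 17.0000]
K = S⁻¹·BᵀPA = [-0.4763 0.7603; -0.0331 0.6356]
A−BK = [-0.1443 -0.0875; -0.0189 -0.2082]
AᵀP(A−BK) = [0.7145 -1.1404; -1.1404 2.4558]
P' = Q + AᵀP(A−BK) = [10.7145 0.3596; 0.3596 4.7058]
tr(P') = 15.4203

15.4203


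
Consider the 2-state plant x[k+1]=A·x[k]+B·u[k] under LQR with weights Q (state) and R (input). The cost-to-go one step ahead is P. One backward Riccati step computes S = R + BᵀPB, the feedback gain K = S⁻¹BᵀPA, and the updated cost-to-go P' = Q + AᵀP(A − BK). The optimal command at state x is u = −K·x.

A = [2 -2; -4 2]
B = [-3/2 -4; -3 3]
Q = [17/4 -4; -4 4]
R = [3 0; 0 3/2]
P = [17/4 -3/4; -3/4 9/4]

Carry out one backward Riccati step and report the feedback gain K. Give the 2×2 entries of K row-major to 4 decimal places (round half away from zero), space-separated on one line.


0.5364 -0.1074 -0.7174 0.5379

BᵀP = [-4.1250 -5.6250; -19.2500 9.7500]
S = R + BᵀPB = [3 0; 0 3/2] + [23.0625 -0.3750; -0.3750 106.2500] = [26.0625 -0.3750; -0.3750 107.7500]
BᵀPA = [14.2500 -3.0000; -77.5000 58.0000]
K = S⁻¹·BᵀPA = [0.5364 -0.1074; -0.7174 0.5379]
A−BK = [-0.0649 -0.0094; -0.2385 0.0642]
AᵀP(A−BK) = [1.7580 -0.7820; -0.7820 0.4792]
P' = Q + AᵀP(A−BK) = [6.0080 -4.7820; -4.7820 4.4792]
tr(P') = 10.4871


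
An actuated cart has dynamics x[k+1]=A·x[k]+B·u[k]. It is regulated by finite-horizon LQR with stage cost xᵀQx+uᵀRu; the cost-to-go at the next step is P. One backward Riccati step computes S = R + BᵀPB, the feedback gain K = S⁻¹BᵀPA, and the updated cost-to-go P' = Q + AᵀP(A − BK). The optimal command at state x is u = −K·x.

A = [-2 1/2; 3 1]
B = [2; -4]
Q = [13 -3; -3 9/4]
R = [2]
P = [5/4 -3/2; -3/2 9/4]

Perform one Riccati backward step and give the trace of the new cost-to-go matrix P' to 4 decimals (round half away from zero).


BᵀP = [8.5000 -12.0000]
S = R + BᵀPB = [2] + [65.0000] = [67.0000]
BᵀPA = [-53.0000 -7.7500]
K = S⁻¹·BᵀPA = [-0.7910 -0.1157]
A−BK = [-0.4179 0.7313; -0.1642 0.5373]
AᵀP(A−BK) = [1.3246 0.1194; 0.1194 0.1660]
P' = Q + AᵀP(A−BK) = [14.3246 -2.8806; -2.8806 2.4160]
tr(P') = 16.7407

16.7407


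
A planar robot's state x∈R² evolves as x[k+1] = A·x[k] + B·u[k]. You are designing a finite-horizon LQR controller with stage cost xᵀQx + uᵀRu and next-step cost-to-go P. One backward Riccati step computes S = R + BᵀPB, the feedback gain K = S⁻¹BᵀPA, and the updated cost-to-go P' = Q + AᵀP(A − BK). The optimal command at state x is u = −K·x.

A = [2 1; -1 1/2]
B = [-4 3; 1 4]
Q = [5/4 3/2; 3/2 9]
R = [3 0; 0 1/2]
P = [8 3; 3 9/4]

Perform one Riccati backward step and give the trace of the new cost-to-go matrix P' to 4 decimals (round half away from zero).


BᵀP = [-29.0000 -9.7500; 36.0000 18.0000]
S = R + BᵀPB = [3 0; 0 1/2] + [106.2500 -126.0000; -126.0000 180.0000] = [109.2500 -126.0000; -126.0000 180.5000]
BᵀPA = [-48.2500 -33.8750; 54.0000 45.0000]
K = S⁻¹·BᵀPA = [-0.4957 -0.1156; -0.0468 0.1686]
A−BK = [0.1579 0.0317; -0.3170 -0.0587]
AᵀP(A−BK) = [0.8633 0.1920; 0.1920 0.0590]
P' = Q + AᵀP(A−BK) = [2.1133 1.6920; 1.6920 9.0590]
tr(P') = 11.1723

11.1723


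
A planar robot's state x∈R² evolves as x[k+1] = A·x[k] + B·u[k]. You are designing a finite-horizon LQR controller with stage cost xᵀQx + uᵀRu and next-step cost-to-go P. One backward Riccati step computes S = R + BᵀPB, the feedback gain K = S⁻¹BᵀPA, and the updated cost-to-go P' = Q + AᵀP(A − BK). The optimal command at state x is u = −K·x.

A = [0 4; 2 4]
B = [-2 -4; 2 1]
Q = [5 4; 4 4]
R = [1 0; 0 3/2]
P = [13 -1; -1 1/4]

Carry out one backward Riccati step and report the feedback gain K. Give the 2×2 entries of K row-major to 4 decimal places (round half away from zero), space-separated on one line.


0.2960 0.2998 -0.1166 -1.0532

BᵀP = [-28.0000 2.5000; -53.0000 4.2500]
S = R + BᵀPB = [1 0; 0 3/2] + [61.0000 114.5000; 114.5000 216.2500] = [62.0000 114.5000; 114.5000 217.7500]
BᵀPA = [5.0000 -102.0000; 8.5000 -195.0000]
K = S⁻¹·BᵀPA = [0.2960 0.2998; -0.1166 -1.0532]
A−BK = [0.1256 0.3869; 1.5247 4.4536]
AᵀP(A−BK) = [0.5112 1.4529; 1.4529 5.2120]
P' = Q + AᵀP(A−BK) = [5.5112 5.4529; 5.4529 9.2120]
tr(P') = 14.7233


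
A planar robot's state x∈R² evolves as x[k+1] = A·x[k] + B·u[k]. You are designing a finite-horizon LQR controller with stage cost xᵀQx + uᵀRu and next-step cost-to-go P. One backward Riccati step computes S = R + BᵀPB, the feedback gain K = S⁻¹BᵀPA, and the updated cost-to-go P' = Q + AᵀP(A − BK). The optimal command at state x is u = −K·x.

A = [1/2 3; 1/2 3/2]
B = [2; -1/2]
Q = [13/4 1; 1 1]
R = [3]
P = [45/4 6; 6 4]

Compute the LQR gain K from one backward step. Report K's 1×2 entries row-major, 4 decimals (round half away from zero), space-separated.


BᵀP = [19.5000 10.0000]
S = R + BᵀPB = [3] + [34.0000] = [37.0000]
BᵀPA = [14.7500 73.5000]
K = S⁻¹·BᵀPA = [0.3986 1.9865]
A−BK = [-0.2973 -0.9730; 0.6993 2.4932]
AᵀP(A−BK) = [0.9324 4.0743; 4.0743 18.2432]
P' = Q + AᵀP(A−BK) = [4.1824 5.0743; 5.0743 19.2432]
tr(P') = 23.4257

0.3986 1.9865


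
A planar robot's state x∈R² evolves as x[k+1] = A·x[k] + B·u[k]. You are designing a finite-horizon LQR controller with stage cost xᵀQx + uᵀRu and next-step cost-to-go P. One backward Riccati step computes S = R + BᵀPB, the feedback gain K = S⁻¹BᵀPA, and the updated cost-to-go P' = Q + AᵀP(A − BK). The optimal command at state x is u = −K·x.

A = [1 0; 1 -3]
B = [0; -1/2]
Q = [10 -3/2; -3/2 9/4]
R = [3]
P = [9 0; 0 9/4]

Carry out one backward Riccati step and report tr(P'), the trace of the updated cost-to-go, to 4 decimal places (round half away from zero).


40.1974

BᵀP = [0.0000 -1.1250]
S = R + BᵀPB = [3] + [0.5625] = [3.5625]
BᵀPA = [-1.1250 3.3750]
K = S⁻¹·BᵀPA = [-0.3158 0.9474]
A−BK = [1.0000 0.0000; 0.8421 -2.5263]
AᵀP(A−BK) = [10.8947 -5.6842; -5.6842 17.0526]
P' = Q + AᵀP(A−BK) = [20.8947 -7.1842; -7.1842 19.3026]
tr(P') = 40.1974


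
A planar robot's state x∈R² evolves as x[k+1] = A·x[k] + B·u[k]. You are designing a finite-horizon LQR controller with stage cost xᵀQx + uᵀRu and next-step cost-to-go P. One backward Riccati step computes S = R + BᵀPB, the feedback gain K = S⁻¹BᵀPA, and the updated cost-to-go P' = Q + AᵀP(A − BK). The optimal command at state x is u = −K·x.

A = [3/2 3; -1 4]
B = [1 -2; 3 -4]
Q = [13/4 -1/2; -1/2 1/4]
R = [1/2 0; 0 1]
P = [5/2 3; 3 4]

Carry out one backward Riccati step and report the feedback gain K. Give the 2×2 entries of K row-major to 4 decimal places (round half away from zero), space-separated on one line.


BᵀP = [11.5000 15.0000; -17.0000 -22.0000]
S = R + BᵀPB = [1/2 0; 0 1] + [56.5000 -83.0000; -83.0000 122.0000] = [57.0000 -83.0000; -83.0000 123.0000]
BᵀPA = [2.2500 94.5000; -3.5000 -139.0000]
K = S⁻¹·BᵀPA = [-0.1127 0.7090; -0.1045 -0.6516]
A−BK = [1.4037 0.9877; -1.0799 -0.7336]
AᵀP(A−BK) = [0.5128 0.3740; 0.3740 0.9201]
P' = Q + AᵀP(A−BK) = [3.7628 -0.1260; -0.1260 1.1701]
tr(P') = 4.9329

-0.1127 0.7090 -0.1045 -0.6516


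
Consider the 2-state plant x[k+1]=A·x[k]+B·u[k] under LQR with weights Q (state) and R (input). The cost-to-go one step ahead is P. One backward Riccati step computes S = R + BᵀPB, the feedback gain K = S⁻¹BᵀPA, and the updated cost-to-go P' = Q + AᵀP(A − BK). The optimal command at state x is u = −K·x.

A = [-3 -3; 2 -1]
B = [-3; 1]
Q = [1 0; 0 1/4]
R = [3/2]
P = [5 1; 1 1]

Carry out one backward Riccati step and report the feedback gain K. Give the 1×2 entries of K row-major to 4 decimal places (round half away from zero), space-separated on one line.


0.9157 1.0602

BᵀP = [-14.0000 -2.0000]
S = R + BᵀPB = [3/2] + [40.0000] = [41.5000]
BᵀPA = [38.0000 44.0000]
K = S⁻¹·BᵀPA = [0.9157 1.0602]
A−BK = [-0.2530 0.1807; 1.0843 -2.0602]
AᵀP(A−BK) = [2.2048 -0.2892; -0.2892 5.3494]
P' = Q + AᵀP(A−BK) = [3.2048 -0.2892; -0.2892 5.5994]
tr(P') = 8.8042


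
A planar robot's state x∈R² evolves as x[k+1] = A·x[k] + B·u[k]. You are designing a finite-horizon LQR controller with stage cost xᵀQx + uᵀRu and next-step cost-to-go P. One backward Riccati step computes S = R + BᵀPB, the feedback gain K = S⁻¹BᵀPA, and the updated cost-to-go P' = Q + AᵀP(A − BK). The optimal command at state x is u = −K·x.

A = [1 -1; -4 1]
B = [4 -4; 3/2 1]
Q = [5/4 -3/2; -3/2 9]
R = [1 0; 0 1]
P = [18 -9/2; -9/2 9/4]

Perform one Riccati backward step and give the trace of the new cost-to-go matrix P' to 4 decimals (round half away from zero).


14.7542

BᵀP = [65.2500 -14.6250; -76.5000 20.2500]
S = R + BᵀPB = [1 0; 0 1] + [239.0625 -275.6250; -275.6250 326.2500] = [240.0625 -275.6250; -275.6250 327.2500]
BᵀPA = [123.7500 -79.8750; -157.5000 96.7500]
K = S⁻¹·BᵀPA = [-1.1244 0.2036; -1.4283 0.4671]
A−BK = [-0.2156 0.0541; -0.8850 0.2274]
AᵀP(A−BK) = [4.1862 -1.1229; -1.1229 0.3180]
P' = Q + AᵀP(A−BK) = [5.4362 -2.6229; -2.6229 9.3180]
tr(P') = 14.7542


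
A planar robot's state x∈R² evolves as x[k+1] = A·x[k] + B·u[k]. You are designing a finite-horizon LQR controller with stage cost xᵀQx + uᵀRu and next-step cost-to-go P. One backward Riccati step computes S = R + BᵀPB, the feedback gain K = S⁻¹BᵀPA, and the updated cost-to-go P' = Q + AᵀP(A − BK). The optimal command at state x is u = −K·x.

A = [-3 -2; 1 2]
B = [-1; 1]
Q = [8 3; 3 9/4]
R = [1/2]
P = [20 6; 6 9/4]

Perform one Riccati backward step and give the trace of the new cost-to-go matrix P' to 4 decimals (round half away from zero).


22.3081

BᵀP = [-14.0000 -3.7500]
S = R + BᵀPB = [1/2] + [10.2500] = [10.7500]
BᵀPA = [38.2500 20.5000]
K = S⁻¹·BᵀPA = [3.5581 1.9070]
A−BK = [0.5581 -0.0930; -2.5581 0.0930]
AᵀP(A−BK) = [10.1512 3.5581; 3.5581 1.9070]
P' = Q + AᵀP(A−BK) = [18.1512 6.5581; 6.5581 4.1570]
tr(P') = 22.3081


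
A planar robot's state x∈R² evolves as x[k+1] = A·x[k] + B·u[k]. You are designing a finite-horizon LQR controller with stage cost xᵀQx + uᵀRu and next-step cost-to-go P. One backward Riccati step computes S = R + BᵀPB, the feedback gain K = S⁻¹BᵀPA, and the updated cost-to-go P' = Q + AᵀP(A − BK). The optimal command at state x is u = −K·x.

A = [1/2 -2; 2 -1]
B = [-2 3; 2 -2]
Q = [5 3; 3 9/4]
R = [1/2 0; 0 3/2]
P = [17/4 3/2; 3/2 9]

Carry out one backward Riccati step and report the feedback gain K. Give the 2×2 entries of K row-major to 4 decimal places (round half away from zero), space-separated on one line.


BᵀP = [-5.5000 15.0000; 9.7500 -13.5000]
S = R + BᵀPB = [1/2 0; 0 3/2] + [41.0000 -46.5000; -46.5000 56.2500] = [41.5000 -46.5000; -46.5000 57.7500]
BᵀPA = [27.2500 -4.0000; -22.1250 -6.0000]
K = S⁻¹·BᵀPA = [2.3248 -2.1760; 1.4888 -1.8560]
A−BK = [0.6832 -0.7840; 0.3280 -0.3600]
AᵀP(A−BK) = [9.6514 -10.7680; -10.7680 12.1600]
P' = Q + AᵀP(A−BK) = [14.6514 -7.7680; -7.7680 14.4100]
tr(P') = 29.0614

2.3248 -2.1760 1.4888 -1.8560


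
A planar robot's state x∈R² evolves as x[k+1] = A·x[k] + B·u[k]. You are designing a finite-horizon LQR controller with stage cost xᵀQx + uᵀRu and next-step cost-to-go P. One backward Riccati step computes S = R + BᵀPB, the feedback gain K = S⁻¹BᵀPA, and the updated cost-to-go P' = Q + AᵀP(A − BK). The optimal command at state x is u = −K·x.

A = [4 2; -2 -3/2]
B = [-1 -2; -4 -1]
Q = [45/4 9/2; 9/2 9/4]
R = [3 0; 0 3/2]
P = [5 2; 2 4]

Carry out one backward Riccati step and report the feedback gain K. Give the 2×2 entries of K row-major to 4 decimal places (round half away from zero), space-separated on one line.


BᵀP = [-13.0000 -18.0000; -12.0000 -8.0000]
S = R + BᵀPB = [3 0; 0 3/2] + [85.0000 44.0000; 44.0000 32.0000] = [88.0000 44.0000; 44.0000 33.5000]
BᵀPA = [-16.0000 1.0000; -32.0000 -12.0000]
K = S⁻¹·BᵀPA = [0.8617 0.5548; -2.0870 -1.0870]
A−BK = [0.6877 0.3809; -0.6403 -0.3676]
AᵀP(A−BK) = [11.0040 6.0949; 6.0949 3.4017]
P' = Q + AᵀP(A−BK) = [22.2540 10.5949; 10.5949 5.6517]
tr(P') = 27.9056

0.8617 0.5548 -2.0870 -1.0870


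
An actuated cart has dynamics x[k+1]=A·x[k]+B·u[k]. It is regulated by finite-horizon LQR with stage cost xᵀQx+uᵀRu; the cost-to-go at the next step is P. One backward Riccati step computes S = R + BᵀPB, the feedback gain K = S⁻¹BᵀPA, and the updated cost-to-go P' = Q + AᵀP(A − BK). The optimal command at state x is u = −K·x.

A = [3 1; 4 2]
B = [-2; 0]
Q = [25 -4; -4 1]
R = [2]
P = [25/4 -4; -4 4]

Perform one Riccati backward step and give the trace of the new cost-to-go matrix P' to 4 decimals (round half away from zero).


54.9259

BᵀP = [-12.5000 8.0000]
S = R + BᵀPB = [2] + [25.0000] = [27.0000]
BᵀPA = [-5.5000 3.5000]
K = S⁻¹·BᵀPA = [-0.2037 0.1296]
A−BK = [2.5926 1.2593; 4.0000 2.0000]
AᵀP(A−BK) = [23.1296 11.4630; 11.4630 5.7963]
P' = Q + AᵀP(A−BK) = [48.1296 7.4630; 7.4630 6.7963]
tr(P') = 54.9259


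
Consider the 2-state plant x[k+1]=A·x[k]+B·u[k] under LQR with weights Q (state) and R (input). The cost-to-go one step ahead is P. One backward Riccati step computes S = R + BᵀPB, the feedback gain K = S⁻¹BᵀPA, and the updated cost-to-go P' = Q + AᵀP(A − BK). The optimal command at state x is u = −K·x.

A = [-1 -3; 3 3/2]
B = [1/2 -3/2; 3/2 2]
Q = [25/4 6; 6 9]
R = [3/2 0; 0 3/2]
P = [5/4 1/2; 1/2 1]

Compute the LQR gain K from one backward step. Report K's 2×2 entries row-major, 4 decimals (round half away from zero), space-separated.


0.5931 -0.6144 0.7101 1.0133

BᵀP = [1.3750 1.7500; -0.8750 1.2500]
S = R + BᵀPB = [3/2 0; 0 3/2] + [3.3125 1.4375; 1.4375 3.8125] = [4.8125 1.4375; 1.4375 5.3125]
BᵀPA = [3.8750 -1.5000; 4.6250 4.5000]
K = S⁻¹·BᵀPA = [0.5931 -0.6144; 0.7101 1.0133]
A−BK = [-0.2314 -1.1729; 0.6902 0.3949]
AᵀP(A−BK) = [1.6676 0.6941; 0.6941 3.5186]
P' = Q + AᵀP(A−BK) = [7.9176 6.6941; 6.6941 12.5186]
tr(P') = 20.4362


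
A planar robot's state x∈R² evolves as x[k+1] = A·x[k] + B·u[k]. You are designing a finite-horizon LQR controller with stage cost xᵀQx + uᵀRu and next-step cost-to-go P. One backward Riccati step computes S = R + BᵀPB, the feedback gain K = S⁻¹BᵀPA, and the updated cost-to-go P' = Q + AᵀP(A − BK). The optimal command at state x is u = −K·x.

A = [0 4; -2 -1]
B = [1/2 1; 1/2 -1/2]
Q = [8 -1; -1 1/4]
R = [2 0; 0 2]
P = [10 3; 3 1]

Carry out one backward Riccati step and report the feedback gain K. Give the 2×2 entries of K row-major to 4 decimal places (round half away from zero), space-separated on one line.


BᵀP = [6.5000 2.0000; 8.5000 2.5000]
S = R + BᵀPB = [2 0; 0 2] + [4.2500 5.5000; 5.5000 7.2500] = [6.2500 5.5000; 5.5000 9.2500]
BᵀPA = [-4.0000 24.0000; -5.0000 31.5000]
K = S⁻¹·BᵀPA = [-0.3447 1.7687; -0.3356 2.3537]
A−BK = [0.5079 0.7619; -1.9955 -0.7075]
AᵀP(A−BK) = [0.9433 -3.1565; -3.1565 20.4082]
P' = Q + AᵀP(A−BK) = [8.9433 -4.1565; -4.1565 20.6582]
tr(P') = 29.6015

-0.3447 1.7687 -0.3356 2.3537


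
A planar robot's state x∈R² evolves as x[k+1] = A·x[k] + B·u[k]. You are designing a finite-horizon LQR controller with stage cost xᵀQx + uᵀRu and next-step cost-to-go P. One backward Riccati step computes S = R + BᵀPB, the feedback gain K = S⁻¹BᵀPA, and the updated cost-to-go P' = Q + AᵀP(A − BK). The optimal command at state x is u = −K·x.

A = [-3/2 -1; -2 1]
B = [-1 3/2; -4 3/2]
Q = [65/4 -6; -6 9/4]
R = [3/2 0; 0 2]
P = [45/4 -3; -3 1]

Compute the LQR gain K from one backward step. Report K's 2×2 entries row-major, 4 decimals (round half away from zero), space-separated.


BᵀP = [0.7500 -1.0000; 12.3750 -3.0000]
S = R + BᵀPB = [3/2 0; 0 2] + [3.2500 -0.3750; -0.3750 14.0625] = [4.7500 -0.3750; -0.3750 16.0625]
BᵀPA = [0.8750 -1.7500; -12.5625 -15.3750]
K = S⁻¹·BᵀPA = [0.1227 -0.4448; -0.7792 -0.9676]
A−BK = [-0.2085 0.0066; -0.3404 0.6721]
AᵀP(A−BK) = [1.4160 1.6089; 1.6089 2.5950]
P' = Q + AᵀP(A−BK) = [17.6660 -4.3911; -4.3911 4.8450]
tr(P') = 22.5110

0.1227 -0.4448 -0.7792 -0.9676


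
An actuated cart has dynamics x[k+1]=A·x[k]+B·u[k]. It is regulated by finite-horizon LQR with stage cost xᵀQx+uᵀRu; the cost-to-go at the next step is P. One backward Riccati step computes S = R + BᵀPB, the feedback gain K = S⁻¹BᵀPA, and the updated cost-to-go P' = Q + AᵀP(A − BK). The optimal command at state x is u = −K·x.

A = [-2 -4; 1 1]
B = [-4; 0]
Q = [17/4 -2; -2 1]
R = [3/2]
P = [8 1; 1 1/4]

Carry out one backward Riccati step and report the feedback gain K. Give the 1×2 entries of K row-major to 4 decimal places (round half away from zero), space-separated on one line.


BᵀP = [-32.0000 -4.0000]
S = R + BᵀPB = [3/2] + [128.0000] = [129.5000]
BᵀPA = [60.0000 124.0000]
K = S⁻¹·BᵀPA = [0.4633 0.9575]
A−BK = [-0.1467 -0.1699; 1.0000 1.0000]
AᵀP(A−BK) = [0.4508 0.7983; 0.7983 1.5164]
P' = Q + AᵀP(A−BK) = [4.7008 -1.2017; -1.2017 2.5164]
tr(P') = 7.2172

0.4633 0.9575


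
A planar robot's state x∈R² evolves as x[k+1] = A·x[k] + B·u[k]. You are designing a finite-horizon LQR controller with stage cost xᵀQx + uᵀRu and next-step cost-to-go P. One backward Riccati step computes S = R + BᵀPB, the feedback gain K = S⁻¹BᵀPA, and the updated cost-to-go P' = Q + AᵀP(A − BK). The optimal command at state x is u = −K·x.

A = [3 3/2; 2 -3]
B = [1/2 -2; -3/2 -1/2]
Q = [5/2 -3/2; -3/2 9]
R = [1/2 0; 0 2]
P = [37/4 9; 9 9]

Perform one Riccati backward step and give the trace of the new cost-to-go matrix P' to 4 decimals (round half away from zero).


BᵀP = [-8.8750 -9.0000; -23.0000 -22.5000]
S = R + BᵀPB = [1/2 0; 0 2] + [9.0625 22.2500; 22.2500 57.2500] = [9.5625 22.2500; 22.2500 59.2500]
BᵀPA = [-44.6250 13.6875; -114.0000 33.0000]
K = S⁻¹·BᵀPA = [-1.5036 1.0730; -1.3594 0.1540]
A−BK = [1.0330 1.2716; -0.9351 -1.3135]
AᵀP(A−BK) = [5.1794 -0.9340; -0.9340 1.0432]
P' = Q + AᵀP(A−BK) = [7.6794 -2.4340; -2.4340 10.0432]
tr(P') = 17.7225

17.7225


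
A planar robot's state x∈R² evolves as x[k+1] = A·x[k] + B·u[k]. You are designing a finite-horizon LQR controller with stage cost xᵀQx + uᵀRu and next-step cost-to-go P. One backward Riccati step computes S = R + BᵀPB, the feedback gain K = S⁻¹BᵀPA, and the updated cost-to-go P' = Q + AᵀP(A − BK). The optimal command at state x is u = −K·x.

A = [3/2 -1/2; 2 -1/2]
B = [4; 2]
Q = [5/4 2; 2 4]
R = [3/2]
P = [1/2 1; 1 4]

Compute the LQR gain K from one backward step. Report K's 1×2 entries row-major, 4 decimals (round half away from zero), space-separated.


0.7229 -0.1928

BᵀP = [4.0000 12.0000]
S = R + BᵀPB = [3/2] + [40.0000] = [41.5000]
BᵀPA = [30.0000 -8.0000]
K = S⁻¹·BᵀPA = [0.7229 -0.1928]
A−BK = [-1.3916 0.2711; 0.5542 -0.1145]
AᵀP(A−BK) = [1.4383 -0.3419; -0.3419 0.0828]
P' = Q + AᵀP(A−BK) = [2.6883 1.6581; 1.6581 4.0828]
tr(P') = 6.7711


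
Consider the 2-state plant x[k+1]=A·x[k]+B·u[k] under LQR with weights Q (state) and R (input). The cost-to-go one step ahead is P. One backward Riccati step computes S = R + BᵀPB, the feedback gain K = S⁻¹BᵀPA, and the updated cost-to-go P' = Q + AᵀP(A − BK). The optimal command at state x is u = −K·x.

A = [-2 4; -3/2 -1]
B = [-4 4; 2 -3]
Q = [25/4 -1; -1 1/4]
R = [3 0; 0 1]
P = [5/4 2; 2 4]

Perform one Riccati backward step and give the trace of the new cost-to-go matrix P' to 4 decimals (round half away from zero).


24.4149

BᵀP = [-1.0000 0.0000; -1.0000 -4.0000]
S = R + BᵀPB = [3 0; 0 1] + [4.0000 -4.0000; -4.0000 8.0000] = [7.0000 -4.0000; -4.0000 9.0000]
BᵀPA = [2.0000 -4.0000; 8.0000 0.0000]
K = S⁻¹·BᵀPA = [1.0638 -0.7660; 1.3617 -0.3404]
A−BK = [-3.1915 2.2979; 0.4574 -0.4894]
AᵀP(A−BK) = [12.9787 -7.7447; -7.7447 4.9362]
P' = Q + AᵀP(A−BK) = [19.2287 -8.7447; -8.7447 5.1862]
tr(P') = 24.4149


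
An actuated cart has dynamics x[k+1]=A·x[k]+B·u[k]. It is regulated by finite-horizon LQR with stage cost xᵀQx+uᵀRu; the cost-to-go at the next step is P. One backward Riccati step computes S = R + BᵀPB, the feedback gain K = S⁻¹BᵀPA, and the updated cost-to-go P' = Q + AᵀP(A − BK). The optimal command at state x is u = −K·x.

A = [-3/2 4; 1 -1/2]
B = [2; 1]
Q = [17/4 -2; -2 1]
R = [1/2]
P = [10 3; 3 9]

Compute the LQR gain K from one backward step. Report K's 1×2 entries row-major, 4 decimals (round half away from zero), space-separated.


-0.3171 1.3740

BᵀP = [23.0000 15.0000]
S = R + BᵀPB = [1/2] + [61.0000] = [61.5000]
BᵀPA = [-19.5000 84.5000]
K = S⁻¹·BᵀPA = [-0.3171 1.3740]
A−BK = [-0.8659 1.2520; 1.3171 -1.8740]
AᵀP(A−BK) = [16.3171 -23.4573; -23.4573 34.1484]
P' = Q + AᵀP(A−BK) = [20.5671 -25.4573; -25.4573 35.1484]
tr(P') = 55.7154


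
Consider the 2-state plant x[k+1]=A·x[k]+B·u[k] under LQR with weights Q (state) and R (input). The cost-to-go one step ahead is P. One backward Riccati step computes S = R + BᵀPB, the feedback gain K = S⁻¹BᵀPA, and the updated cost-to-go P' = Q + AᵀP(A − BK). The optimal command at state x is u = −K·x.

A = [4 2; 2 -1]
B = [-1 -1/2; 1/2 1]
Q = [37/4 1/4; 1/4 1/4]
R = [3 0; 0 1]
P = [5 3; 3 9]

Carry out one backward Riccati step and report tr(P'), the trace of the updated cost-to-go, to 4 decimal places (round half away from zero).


BᵀP = [-3.5000 1.5000; 0.5000 7.5000]
S = R + BᵀPB = [3 0; 0 1] + [4.2500 3.2500; 3.2500 7.2500] = [7.2500 3.2500; 3.2500 8.2500]
BᵀPA = [-11.0000 -8.5000; 17.0000 -6.5000]
K = S⁻¹·BᵀPA = [-2.9645 -0.9949; 3.2284 -0.3959]
A−BK = [2.6497 0.8071; 0.2538 -0.1066]
AᵀP(A−BK) = [76.5076 17.7868; 17.7868 5.9695]
P' = Q + AᵀP(A−BK) = [85.7576 18.0368; 18.0368 6.2195]
tr(P') = 91.9772

91.9772


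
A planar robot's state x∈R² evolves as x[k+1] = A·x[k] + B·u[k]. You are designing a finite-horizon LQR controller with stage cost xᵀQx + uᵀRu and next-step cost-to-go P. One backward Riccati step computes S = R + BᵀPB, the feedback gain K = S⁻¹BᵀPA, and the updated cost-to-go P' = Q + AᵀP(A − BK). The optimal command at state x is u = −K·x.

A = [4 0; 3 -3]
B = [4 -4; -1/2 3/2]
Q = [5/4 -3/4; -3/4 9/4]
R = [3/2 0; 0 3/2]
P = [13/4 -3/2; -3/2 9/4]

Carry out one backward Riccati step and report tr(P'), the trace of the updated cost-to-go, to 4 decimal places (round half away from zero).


25.5767

BᵀP = [13.7500 -7.1250; -15.2500 9.3750]
S = R + BᵀPB = [3/2 0; 0 3/2] + [58.5625 -65.6875; -65.6875 75.0625] = [60.0625 -65.6875; -65.6875 76.5625]
BᵀPA = [33.6250 21.3750; -32.8750 -28.1250]
K = S⁻¹·BᵀPA = [1.4627 -0.7436; 0.8255 -1.0053]
A−BK = [1.4514 -1.0469; 2.4931 -1.8638]
AᵀP(A−BK) = [14.2069 -10.2968; -10.2968 7.8698]
P' = Q + AᵀP(A−BK) = [15.4569 -11.0468; -11.0468 10.1198]
tr(P') = 25.5767


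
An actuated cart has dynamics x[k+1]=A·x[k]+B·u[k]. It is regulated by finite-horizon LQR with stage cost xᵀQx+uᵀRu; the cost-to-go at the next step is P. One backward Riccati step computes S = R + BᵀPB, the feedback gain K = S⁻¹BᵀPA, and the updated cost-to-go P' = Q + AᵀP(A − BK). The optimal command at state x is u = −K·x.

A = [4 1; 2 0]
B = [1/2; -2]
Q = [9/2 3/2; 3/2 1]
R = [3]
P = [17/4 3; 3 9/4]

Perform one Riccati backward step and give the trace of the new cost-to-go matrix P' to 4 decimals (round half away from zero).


67.1726

BᵀP = [-3.8750 -3.0000]
S = R + BᵀPB = [3] + [4.0625] = [7.0625]
BᵀPA = [-21.5000 -3.8750]
K = S⁻¹·BᵀPA = [-3.0442 -0.5487]
A−BK = [5.5221 1.2743; -4.0885 -1.0973]
AᵀP(A−BK) = [59.5487 11.2035; 11.2035 2.1239]
P' = Q + AᵀP(A−BK) = [64.0487 12.7035; 12.7035 3.1239]
tr(P') = 67.1726


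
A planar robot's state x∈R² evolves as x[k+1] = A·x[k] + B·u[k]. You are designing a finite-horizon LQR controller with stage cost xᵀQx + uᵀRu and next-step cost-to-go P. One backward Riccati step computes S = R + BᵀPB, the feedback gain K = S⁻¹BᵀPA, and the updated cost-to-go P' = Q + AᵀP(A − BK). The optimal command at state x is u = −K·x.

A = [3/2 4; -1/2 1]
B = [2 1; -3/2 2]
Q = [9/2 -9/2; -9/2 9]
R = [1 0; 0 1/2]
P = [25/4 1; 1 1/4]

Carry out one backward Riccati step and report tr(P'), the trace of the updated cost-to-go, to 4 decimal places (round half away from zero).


BᵀP = [11.0000 1.6250; 8.2500 1.5000]
S = R + BᵀPB = [1 0; 0 1/2] + [19.5625 14.2500; 14.2500 11.2500] = [20.5625 14.2500; 14.2500 11.7500]
BᵀPA = [15.6875 45.6250; 11.6250 34.5000]
K = S⁻¹·BᵀPA = [0.4844 1.1536; 0.4019 1.5371]
A−BK = [0.1293 0.1557; -0.5772 -0.3437]
AᵀP(A−BK) = [0.3539 0.9088; 0.9088 2.5861]
P' = Q + AᵀP(A−BK) = [4.8539 -3.5912; -3.5912 11.5861]
tr(P') = 16.4401

16.4401


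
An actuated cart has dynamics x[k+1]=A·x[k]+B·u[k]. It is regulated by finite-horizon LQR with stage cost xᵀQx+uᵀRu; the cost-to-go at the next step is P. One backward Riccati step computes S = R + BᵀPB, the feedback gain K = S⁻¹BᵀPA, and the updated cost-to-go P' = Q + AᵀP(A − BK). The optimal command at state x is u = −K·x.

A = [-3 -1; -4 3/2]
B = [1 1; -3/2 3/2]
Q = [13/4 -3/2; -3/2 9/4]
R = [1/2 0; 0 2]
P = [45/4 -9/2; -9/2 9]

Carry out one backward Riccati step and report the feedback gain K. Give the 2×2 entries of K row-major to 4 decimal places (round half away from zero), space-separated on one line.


BᵀP = [18.0000 -18.0000; 4.5000 9.0000]
S = R + BᵀPB = [1/2 0; 0 2] + [45.0000 -9.0000; -9.0000 18.0000] = [45.5000 -9.0000; -9.0000 20.0000]
BᵀPA = [18.0000 -45.0000; -49.5000 9.0000]
K = S⁻¹·BᵀPA = [-0.1031 -0.9879; -2.5214 0.0054]
A−BK = [-0.3755 -0.0175; -0.3726 0.0100]
AᵀP(A−BK) = [14.2966 0.0516; 0.0516 0.4940]
P' = Q + AᵀP(A−BK) = [17.5466 -1.4484; -1.4484 2.7440]
tr(P') = 20.2906

-0.1031 -0.9879 -2.5214 0.0054


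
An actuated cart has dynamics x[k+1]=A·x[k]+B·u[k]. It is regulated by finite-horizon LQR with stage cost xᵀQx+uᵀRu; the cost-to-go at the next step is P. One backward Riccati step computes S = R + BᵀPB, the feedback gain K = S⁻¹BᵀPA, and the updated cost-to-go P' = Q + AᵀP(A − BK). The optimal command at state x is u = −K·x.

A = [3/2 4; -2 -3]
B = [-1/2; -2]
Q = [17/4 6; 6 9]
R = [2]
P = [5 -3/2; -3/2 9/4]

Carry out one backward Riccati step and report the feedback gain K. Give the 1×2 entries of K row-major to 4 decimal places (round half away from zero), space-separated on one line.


0.8919 1.4324

BᵀP = [0.5000 -3.7500]
S = R + BᵀPB = [2] + [7.2500] = [9.2500]
BᵀPA = [8.2500 13.2500]
K = S⁻¹·BᵀPA = [0.8919 1.4324]
A−BK = [1.9459 4.7162; -0.2162 -0.1351]
AᵀP(A−BK) = [21.8919 50.4324; 50.4324 117.2703]
P' = Q + AᵀP(A−BK) = [26.1419 56.4324; 56.4324 126.2703]
tr(P') = 152.4122


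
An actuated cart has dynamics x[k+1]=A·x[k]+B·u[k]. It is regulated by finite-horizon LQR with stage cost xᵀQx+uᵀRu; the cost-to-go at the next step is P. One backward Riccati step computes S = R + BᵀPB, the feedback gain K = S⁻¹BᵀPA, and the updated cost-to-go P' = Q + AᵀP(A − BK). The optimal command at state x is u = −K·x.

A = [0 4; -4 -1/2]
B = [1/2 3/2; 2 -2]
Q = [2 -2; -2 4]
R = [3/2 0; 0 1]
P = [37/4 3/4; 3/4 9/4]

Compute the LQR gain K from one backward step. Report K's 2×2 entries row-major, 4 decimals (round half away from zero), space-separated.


BᵀP = [6.1250 4.8750; 12.3750 -3.3750]
S = R + BᵀPB = [3/2 0; 0 1] + [12.8125 -0.5625; -0.5625 25.3125] = [14.3125 -0.5625; -0.5625 26.3125]
BᵀPA = [-19.5000 22.0625; 13.5000 51.1875]
K = S⁻¹·BᵀPA = [-1.3434 1.6193; 0.4843 1.9800]
A−BK = [-0.0548 0.2204; -0.3445 0.2214]
AᵀP(A−BK) = [3.2648 -2.6534; -2.6534 8.4862]
P' = Q + AᵀP(A−BK) = [5.2648 -4.6534; -4.6534 12.4862]
tr(P') = 17.7510

-1.3434 1.6193 0.4843 1.9800
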